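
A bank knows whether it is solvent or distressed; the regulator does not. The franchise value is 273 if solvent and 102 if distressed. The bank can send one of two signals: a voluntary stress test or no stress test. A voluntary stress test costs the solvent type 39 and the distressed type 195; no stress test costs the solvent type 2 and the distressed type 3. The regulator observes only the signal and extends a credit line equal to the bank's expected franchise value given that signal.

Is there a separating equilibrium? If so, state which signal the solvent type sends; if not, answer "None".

stress test

Try solvent → stress test, distressed → no stress test:
  If types separate, stress test earns payment 273 and no stress test earns 102.
  Solvent: stress test gives 273 − 39 = 234; no stress test gives 102 − 2 = 100. No deviation. ✓
  Distressed: no stress test gives 102 − 3 = 99; stress test gives 273 − 195 = 78. No deviation. ✓
Both hold — the solvent type sends stress test.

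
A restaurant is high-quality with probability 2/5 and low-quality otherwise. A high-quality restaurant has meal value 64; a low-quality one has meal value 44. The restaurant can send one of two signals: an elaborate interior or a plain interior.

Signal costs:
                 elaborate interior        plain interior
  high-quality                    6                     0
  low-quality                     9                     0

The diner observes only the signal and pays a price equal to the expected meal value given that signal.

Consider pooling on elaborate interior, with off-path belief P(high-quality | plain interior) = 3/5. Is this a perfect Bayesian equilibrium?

On the equilibrium path (elaborate interior) the diner holds the prior 2/5 and pays 2/5·64 + 3/5·44 = 52. Off-path (plain interior) belief 3/5 gives 3/5·64 + 2/5·44 = 56.
High-quality: elaborate interior gives 52 − 6 = 46; plain interior gives 56 − 0 = 56. Deviates. ✗
Low-quality: elaborate interior gives 52 − 9 = 43; plain interior gives 56 − 0 = 56. Deviates. ✗

No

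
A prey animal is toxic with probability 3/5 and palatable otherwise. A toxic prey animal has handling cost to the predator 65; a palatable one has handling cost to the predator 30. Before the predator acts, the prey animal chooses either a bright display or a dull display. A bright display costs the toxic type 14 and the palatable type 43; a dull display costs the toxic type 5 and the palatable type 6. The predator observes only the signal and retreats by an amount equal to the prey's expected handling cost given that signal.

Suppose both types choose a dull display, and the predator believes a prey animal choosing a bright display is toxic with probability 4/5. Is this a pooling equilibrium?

On the equilibrium path (dull display) the predator holds the prior 3/5 and pays 3/5·65 + 2/5·30 = 51. Off-path (bright display) belief 4/5 gives 4/5·65 + 1/5·30 = 58.
Toxic: dull display gives 51 − 5 = 46; bright display gives 58 − 14 = 44. Stays. ✓
Palatable: dull display gives 51 − 6 = 45; bright display gives 58 − 43 = 15. Stays. ✓
Beliefs are Bayes-consistent on-path and both types best-respond.

Yes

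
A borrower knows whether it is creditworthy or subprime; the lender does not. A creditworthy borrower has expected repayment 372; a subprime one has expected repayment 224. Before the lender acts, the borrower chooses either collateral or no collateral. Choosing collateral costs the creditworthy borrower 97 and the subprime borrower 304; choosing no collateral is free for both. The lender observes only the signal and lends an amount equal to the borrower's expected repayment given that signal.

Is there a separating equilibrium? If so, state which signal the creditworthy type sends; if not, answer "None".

Try creditworthy → collateral, subprime → no collateral:
  If types separate, collateral earns payment 372 and no collateral earns 224.
  Creditworthy: collateral gives 372 − 97 = 275; no collateral gives 224 − 0 = 224. No deviation. ✓
  Subprime: no collateral gives 224 − 0 = 224; collateral gives 372 − 304 = 68. No deviation. ✓
Both hold — the creditworthy type sends collateral.

collateral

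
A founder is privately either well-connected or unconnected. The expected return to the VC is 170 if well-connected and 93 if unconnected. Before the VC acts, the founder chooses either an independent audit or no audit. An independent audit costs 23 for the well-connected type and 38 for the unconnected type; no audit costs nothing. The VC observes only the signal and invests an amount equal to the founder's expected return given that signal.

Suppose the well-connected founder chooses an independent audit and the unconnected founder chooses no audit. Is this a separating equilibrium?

No

Under separation the VC infers type exactly: audit → well-connected (pays 170), no audit → unconnected (pays 93).
Well-connected: audit gives 170 − 23 = 147; no audit gives 93 − 0 = 93. No deviation. ✓
Unconnected: no audit gives 93 − 0 = 93; audit gives 170 − 38 = 132. Would deviate. ✗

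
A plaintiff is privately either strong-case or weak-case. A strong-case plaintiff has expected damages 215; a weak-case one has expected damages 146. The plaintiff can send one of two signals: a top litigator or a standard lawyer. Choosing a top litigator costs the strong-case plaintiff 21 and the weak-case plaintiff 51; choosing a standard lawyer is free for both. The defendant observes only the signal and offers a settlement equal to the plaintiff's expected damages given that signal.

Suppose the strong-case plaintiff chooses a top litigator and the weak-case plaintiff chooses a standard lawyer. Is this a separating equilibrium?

No

If types separate, top litigator earns payment 215 and standard lawyer earns 146.
Strong-case: top litigator gives 215 − 21 = 194; standard lawyer gives 146 − 0 = 146. No deviation. ✓
Weak-case: standard lawyer gives 146 − 0 = 146; top litigator gives 215 − 51 = 164. Would deviate. ✗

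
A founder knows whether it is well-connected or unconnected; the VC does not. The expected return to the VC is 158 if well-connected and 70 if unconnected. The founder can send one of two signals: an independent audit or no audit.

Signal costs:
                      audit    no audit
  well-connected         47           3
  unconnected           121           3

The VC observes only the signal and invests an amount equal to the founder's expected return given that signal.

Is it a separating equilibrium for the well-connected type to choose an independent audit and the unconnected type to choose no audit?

Yes

If types separate, audit earns payment 158 and no audit earns 70.
Well-connected: audit gives 158 − 47 = 111; no audit gives 70 − 3 = 67. No deviation. ✓
Unconnected: no audit gives 70 − 3 = 67; audit gives 158 − 121 = 37. No deviation. ✓
Neither type gains from mimicking the other.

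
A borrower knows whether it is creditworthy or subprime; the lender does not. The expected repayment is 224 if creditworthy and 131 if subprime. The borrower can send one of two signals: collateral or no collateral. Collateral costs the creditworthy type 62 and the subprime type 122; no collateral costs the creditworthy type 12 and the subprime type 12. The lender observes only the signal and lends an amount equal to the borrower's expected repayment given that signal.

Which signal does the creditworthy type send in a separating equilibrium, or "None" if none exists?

collateral

Try creditworthy → collateral, subprime → no collateral:
  If types separate, collateral earns payment 224 and no collateral earns 131.
  Creditworthy: collateral gives 224 − 62 = 162; no collateral gives 131 − 12 = 119. No deviation. ✓
  Subprime: no collateral gives 131 − 12 = 119; collateral gives 224 − 122 = 102. No deviation. ✓
Both hold — the creditworthy type sends collateral.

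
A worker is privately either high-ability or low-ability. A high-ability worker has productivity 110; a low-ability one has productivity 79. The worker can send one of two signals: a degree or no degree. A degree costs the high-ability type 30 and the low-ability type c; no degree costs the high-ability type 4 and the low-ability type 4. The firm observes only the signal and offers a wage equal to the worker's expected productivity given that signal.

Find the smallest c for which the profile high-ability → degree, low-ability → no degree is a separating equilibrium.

Under separation: degree → high-ability (pays 110); no degree → low-ability (pays 79).
High-ability: 110 − 30 = 80 ≥ 79 − 4 = 75. Holds regardless of c. ✓
Low-ability: 79 − 4 ≥ 110 − c, so c ≥ 110 − 75 = 35.

35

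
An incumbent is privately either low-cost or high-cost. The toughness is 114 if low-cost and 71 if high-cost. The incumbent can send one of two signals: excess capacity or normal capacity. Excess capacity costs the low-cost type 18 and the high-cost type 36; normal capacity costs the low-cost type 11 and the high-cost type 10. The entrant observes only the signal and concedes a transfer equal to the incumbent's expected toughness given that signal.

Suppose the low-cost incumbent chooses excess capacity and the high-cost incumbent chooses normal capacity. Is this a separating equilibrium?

If types separate, excess capacity earns payment 114 and normal capacity earns 71.
Low-cost: excess capacity gives 114 − 18 = 96; normal capacity gives 71 − 11 = 60. No deviation. ✓
High-cost: normal capacity gives 71 − 10 = 61; excess capacity gives 114 − 36 = 78. Would deviate. ✗

No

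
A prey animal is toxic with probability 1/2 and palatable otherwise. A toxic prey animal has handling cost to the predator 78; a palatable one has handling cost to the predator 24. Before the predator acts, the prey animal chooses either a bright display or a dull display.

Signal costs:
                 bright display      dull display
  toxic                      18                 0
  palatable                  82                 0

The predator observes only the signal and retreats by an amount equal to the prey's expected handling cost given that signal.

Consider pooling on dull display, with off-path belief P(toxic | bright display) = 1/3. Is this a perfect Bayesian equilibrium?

Yes

On the equilibrium path (dull display) the predator holds the prior 1/2 and pays 1/2·78 + 1/2·24 = 51. Off-path (bright display) belief 1/3 gives 1/3·78 + 2/3·24 = 42.
Toxic: dull display gives 51 − 0 = 51; bright display gives 42 − 18 = 24. Stays. ✓
Palatable: dull display gives 51 − 0 = 51; bright display gives 42 − 82 = -40. Stays. ✓
Beliefs are Bayes-consistent on-path and both types best-respond.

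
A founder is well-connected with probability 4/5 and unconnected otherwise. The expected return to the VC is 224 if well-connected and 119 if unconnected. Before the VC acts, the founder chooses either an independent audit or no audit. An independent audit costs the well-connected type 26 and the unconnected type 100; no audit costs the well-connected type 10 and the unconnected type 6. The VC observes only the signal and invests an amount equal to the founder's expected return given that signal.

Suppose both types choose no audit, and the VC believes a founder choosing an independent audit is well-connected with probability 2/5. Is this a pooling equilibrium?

Yes

At the pooled signal (no audit) the VC holds the prior 4/5 and pays 4/5·224 + 1/5·119 = 203. Off-path (audit) belief 2/5 gives 2/5·224 + 3/5·119 = 161.
Well-connected: no audit gives 203 − 10 = 193; audit gives 161 − 26 = 135. Stays. ✓
Unconnected: no audit gives 203 − 6 = 197; audit gives 161 − 100 = 61. Stays. ✓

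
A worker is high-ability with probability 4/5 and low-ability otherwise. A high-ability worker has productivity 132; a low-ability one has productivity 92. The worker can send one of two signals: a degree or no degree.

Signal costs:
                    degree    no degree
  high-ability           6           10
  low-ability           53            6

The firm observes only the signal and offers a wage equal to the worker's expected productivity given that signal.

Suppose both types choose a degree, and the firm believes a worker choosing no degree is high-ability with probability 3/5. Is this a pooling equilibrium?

On the equilibrium path (degree) the firm holds the prior 4/5 and pays 4/5·132 + 1/5·92 = 124. Off-path (no degree) belief 3/5 gives 3/5·132 + 2/5·92 = 116.
High-ability: degree gives 124 − 6 = 118; no degree gives 116 − 10 = 106. Stays. ✓
Low-ability: degree gives 124 − 53 = 71; no degree gives 116 − 6 = 110. Deviates. ✗

No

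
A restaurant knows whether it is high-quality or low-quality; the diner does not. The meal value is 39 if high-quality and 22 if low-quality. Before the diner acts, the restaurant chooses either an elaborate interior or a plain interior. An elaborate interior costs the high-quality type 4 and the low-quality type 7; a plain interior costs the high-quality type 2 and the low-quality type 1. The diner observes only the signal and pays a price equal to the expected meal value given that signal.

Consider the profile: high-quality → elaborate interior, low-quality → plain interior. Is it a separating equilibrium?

If types separate, elaborate interior earns payment 39 and plain interior earns 22.
High-quality: elaborate interior gives 39 − 4 = 35; plain interior gives 22 − 2 = 20. No deviation. ✓
Low-quality: plain interior gives 22 − 1 = 21; elaborate interior gives 39 − 7 = 32. Would deviate. ✗

No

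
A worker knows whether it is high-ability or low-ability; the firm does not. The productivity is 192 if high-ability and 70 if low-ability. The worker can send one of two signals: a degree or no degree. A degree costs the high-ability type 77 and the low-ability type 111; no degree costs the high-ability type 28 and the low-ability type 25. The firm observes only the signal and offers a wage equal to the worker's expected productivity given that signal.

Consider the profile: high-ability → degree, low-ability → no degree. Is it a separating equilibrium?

No

Under separation the firm infers type exactly: degree → high-ability (pays 192), no degree → low-ability (pays 70).
High-ability: degree gives 192 − 77 = 115; no degree gives 70 − 28 = 42. No deviation. ✓
Low-ability: no degree gives 70 − 25 = 45; degree gives 192 − 111 = 81. Would deviate. ✗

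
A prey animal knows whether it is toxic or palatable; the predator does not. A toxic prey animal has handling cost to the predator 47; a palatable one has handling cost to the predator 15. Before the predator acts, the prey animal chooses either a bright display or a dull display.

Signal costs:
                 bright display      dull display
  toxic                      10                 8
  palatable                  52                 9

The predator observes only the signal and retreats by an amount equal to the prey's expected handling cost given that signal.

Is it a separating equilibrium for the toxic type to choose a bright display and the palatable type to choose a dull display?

Under separation the predator infers type exactly: bright display → toxic (pays 47), dull display → palatable (pays 15).
Toxic: bright display gives 47 − 10 = 37; dull display gives 15 − 8 = 7. No deviation. ✓
Palatable: dull display gives 15 − 9 = 6; bright display gives 47 − 52 = -5. No deviation. ✓
Neither type gains from mimicking the other.

Yes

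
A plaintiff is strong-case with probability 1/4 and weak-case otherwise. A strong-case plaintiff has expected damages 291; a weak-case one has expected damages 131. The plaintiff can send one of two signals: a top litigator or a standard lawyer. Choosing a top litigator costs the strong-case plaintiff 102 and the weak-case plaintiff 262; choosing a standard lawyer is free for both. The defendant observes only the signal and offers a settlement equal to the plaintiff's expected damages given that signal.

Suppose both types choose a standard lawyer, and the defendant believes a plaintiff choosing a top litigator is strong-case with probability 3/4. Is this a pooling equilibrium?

Yes

At the pooled signal (standard lawyer) the defendant holds the prior 1/4 and pays 1/4·291 + 3/4·131 = 171. Off-path (top litigator) belief 3/4 gives 3/4·291 + 1/4·131 = 251.
Strong-case: standard lawyer gives 171 − 0 = 171; top litigator gives 251 − 102 = 149. Stays. ✓
Weak-case: standard lawyer gives 171 − 0 = 171; top litigator gives 251 − 262 = -11. Stays. ✓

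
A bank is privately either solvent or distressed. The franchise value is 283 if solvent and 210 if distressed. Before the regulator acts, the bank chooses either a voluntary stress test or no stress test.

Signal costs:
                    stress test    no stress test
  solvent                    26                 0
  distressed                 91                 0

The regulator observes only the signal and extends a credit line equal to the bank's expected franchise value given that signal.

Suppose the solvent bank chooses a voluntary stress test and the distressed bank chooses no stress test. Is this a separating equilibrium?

If types separate, stress test earns payment 283 and no stress test earns 210.
Solvent: stress test gives 283 − 26 = 257; no stress test gives 210 − 0 = 210. No deviation. ✓
Distressed: no stress test gives 210 − 0 = 210; stress test gives 283 − 91 = 192. No deviation. ✓
Neither type gains from mimicking the other.

Yes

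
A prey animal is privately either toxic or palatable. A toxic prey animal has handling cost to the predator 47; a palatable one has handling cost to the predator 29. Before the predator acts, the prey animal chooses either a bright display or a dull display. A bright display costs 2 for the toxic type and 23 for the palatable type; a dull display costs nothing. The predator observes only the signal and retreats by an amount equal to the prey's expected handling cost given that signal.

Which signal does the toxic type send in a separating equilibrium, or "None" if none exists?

bright display

Try toxic → bright display, palatable → dull display:
  If types separate, bright display earns payment 47 and dull display earns 29.
  Toxic: bright display gives 47 − 2 = 45; dull display gives 29 − 0 = 29. No deviation. ✓
  Palatable: dull display gives 29 − 0 = 29; bright display gives 47 − 23 = 24. No deviation. ✓
Both hold — the toxic type sends bright display.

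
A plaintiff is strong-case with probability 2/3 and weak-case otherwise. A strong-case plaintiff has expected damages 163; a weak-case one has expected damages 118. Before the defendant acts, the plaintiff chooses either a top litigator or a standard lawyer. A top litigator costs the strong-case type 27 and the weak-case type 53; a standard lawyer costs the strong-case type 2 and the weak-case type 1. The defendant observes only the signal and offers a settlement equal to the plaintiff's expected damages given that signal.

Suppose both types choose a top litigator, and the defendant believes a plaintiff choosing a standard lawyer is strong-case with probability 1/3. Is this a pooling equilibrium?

No

At the pooled signal (top litigator) the defendant holds the prior 2/3 and pays 2/3·163 + 1/3·118 = 148. Off-path (standard lawyer) belief 1/3 gives 1/3·163 + 2/3·118 = 133.
Strong-case: top litigator gives 148 − 27 = 121; standard lawyer gives 133 − 2 = 131. Deviates. ✗
Weak-case: top litigator gives 148 − 53 = 95; standard lawyer gives 133 − 1 = 132. Deviates. ✗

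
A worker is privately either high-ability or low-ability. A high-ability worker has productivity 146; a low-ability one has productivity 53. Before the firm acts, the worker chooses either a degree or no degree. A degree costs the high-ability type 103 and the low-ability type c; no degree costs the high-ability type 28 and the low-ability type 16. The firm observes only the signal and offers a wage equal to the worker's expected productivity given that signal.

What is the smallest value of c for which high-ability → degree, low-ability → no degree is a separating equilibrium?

Under separation: degree → high-ability (pays 146); no degree → low-ability (pays 53).
High-ability: 146 − 103 = 43 ≥ 53 − 28 = 25. Holds regardless of c. ✓
Low-ability: 53 − 16 ≥ 146 − c, so c ≥ 146 − 37 = 109.

109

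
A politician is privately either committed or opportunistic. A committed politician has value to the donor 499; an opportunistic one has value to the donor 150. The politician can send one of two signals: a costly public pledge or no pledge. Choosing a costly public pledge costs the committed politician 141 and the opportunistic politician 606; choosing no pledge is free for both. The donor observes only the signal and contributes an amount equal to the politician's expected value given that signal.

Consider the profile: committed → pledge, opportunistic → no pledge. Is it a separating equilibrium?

If types separate, pledge earns payment 499 and no pledge earns 150.
Committed: pledge gives 499 − 141 = 358; no pledge gives 150 − 0 = 150. No deviation. ✓
Opportunistic: no pledge gives 150 − 0 = 150; pledge gives 499 − 606 = -107. No deviation. ✓
Neither type gains from mimicking the other.

Yes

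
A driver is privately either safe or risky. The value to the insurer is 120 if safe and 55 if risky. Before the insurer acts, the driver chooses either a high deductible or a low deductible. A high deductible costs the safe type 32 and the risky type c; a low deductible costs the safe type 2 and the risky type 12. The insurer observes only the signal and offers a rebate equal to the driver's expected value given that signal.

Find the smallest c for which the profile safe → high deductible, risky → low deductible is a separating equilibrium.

77

Under separation: high deductible → safe (pays 120); low deductible → risky (pays 55).
Safe: 120 − 32 = 88 ≥ 55 − 2 = 53. Holds regardless of c. ✓
Risky: 55 − 12 ≥ 120 − c, so c ≥ 120 − 43 = 77.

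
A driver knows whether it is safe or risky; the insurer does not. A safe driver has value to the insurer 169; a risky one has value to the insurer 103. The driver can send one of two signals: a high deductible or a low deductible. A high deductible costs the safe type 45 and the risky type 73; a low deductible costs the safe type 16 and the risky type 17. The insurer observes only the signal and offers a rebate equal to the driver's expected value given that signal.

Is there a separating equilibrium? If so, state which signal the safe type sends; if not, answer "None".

Try safe → high deductible, risky → low deductible:
  Under separation the insurer infers type exactly: high deductible → safe (pays 169), low deductible → risky (pays 103).
  Safe: high deductible gives 169 − 45 = 124; low deductible gives 103 − 16 = 87. No deviation. ✓
  Risky: low deductible gives 103 − 17 = 86; high deductible gives 169 − 73 = 96. Would deviate. ✗
Try safe → low deductible, risky → high deductible:
  Under separation the insurer infers type exactly: low deductible → safe (pays 169), high deductible → risky (pays 103).
  Safe: low deductible gives 169 − 16 = 153; high deductible gives 103 − 45 = 58. No deviation. ✓
  Risky: high deductible gives 103 − 73 = 30; low deductible gives 169 − 17 = 152. Would deviate. ✗
Neither assignment is incentive-compatible.

None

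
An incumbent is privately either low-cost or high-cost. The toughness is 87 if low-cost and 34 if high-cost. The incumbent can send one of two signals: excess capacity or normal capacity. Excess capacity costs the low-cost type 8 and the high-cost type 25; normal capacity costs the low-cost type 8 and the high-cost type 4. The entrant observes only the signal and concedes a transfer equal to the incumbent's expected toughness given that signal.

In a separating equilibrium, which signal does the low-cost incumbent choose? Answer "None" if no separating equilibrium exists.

None

Try low-cost → excess capacity, high-cost → normal capacity:
  If types separate, excess capacity earns payment 87 and normal capacity earns 34.
  Low-cost: excess capacity gives 87 − 8 = 79; normal capacity gives 34 − 8 = 26. No deviation. ✓
  High-cost: normal capacity gives 34 − 4 = 30; excess capacity gives 87 − 25 = 62. Would deviate. ✗
Try low-cost → normal capacity, high-cost → excess capacity:
  If types separate, normal capacity earns payment 87 and excess capacity earns 34.
  Low-cost: normal capacity gives 87 − 8 = 79; excess capacity gives 34 − 8 = 26. No deviation. ✓
  High-cost: excess capacity gives 34 − 25 = 9; normal capacity gives 87 − 4 = 83. Would deviate. ✗
Neither assignment is incentive-compatible.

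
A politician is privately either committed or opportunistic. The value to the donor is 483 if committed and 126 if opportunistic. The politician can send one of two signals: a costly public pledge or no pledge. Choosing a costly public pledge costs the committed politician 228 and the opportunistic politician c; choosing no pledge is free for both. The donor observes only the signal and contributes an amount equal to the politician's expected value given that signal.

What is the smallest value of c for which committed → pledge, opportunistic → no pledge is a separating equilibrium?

357

Under separation: pledge → committed (pays 483); no pledge → opportunistic (pays 126).
Committed: 483 − 228 = 255 ≥ 126 − 0 = 126. Holds regardless of c. ✓
Opportunistic: 126 − 0 ≥ 483 − c, so c ≥ 483 − 126 = 357.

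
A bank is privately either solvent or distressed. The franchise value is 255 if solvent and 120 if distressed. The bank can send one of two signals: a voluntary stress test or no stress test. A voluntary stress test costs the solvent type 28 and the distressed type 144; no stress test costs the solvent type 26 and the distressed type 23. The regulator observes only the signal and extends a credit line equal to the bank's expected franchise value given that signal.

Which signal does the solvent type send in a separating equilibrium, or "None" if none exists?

Try solvent → stress test, distressed → no stress test:
  If types separate, stress test earns payment 255 and no stress test earns 120.
  Solvent: stress test gives 255 − 28 = 227; no stress test gives 120 − 26 = 94. No deviation. ✓
  Distressed: no stress test gives 120 − 23 = 97; stress test gives 255 − 144 = 111. Would deviate. ✗
Try solvent → no stress test, distressed → stress test:
  If types separate, no stress test earns payment 255 and stress test earns 120.
  Solvent: no stress test gives 255 − 26 = 229; stress test gives 120 − 28 = 92. No deviation. ✓
  Distressed: stress test gives 120 − 144 = -24; no stress test gives 255 − 23 = 232. Would deviate. ✗
Neither assignment is incentive-compatible.

None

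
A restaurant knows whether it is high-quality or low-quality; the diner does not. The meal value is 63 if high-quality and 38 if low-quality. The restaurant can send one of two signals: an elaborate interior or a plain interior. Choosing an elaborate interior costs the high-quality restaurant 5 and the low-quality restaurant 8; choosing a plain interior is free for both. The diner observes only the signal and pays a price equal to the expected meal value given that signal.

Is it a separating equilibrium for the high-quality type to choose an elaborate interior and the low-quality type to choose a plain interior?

No

Under separation the diner infers type exactly: elaborate interior → high-quality (pays 63), plain interior → low-quality (pays 38).
High-quality: elaborate interior gives 63 − 5 = 58; plain interior gives 38 − 0 = 38. No deviation. ✓
Low-quality: plain interior gives 38 − 0 = 38; elaborate interior gives 63 − 8 = 55. Would deviate. ✗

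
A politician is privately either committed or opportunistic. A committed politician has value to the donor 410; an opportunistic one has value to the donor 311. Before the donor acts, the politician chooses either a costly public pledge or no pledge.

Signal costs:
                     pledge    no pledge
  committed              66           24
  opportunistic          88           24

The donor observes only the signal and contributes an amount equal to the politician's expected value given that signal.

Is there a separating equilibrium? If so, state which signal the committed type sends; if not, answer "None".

Try committed → pledge, opportunistic → no pledge:
  If types separate, pledge earns payment 410 and no pledge earns 311.
  Committed: pledge gives 410 − 66 = 344; no pledge gives 311 − 24 = 287. No deviation. ✓
  Opportunistic: no pledge gives 311 − 24 = 287; pledge gives 410 − 88 = 322. Would deviate. ✗
Try committed → no pledge, opportunistic → pledge:
  If types separate, no pledge earns payment 410 and pledge earns 311.
  Committed: no pledge gives 410 − 24 = 386; pledge gives 311 − 66 = 245. No deviation. ✓
  Opportunistic: pledge gives 311 − 88 = 223; no pledge gives 410 − 24 = 386. Would deviate. ✗
Neither assignment is incentive-compatible.

None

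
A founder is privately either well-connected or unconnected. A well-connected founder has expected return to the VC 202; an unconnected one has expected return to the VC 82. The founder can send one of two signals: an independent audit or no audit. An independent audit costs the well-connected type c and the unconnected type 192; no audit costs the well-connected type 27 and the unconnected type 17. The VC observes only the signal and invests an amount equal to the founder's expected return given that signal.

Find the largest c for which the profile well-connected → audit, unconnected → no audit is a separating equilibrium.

147

Under separation: audit → well-connected (pays 202); no audit → unconnected (pays 82).
Unconnected: 82 − 17 = 65 ≥ 202 − 192 = 10. Holds regardless of c. ✓
Well-connected: 202 − c ≥ 82 − 27, so c ≤ 202 − 55 = 147.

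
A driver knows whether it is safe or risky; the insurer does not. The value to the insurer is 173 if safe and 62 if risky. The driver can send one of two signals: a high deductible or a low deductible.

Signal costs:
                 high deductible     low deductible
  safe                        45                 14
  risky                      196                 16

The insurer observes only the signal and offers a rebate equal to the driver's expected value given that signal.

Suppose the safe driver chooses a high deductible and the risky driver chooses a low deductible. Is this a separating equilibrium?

If types separate, high deductible earns payment 173 and low deductible earns 62.
Safe: high deductible gives 173 − 45 = 128; low deductible gives 62 − 14 = 48. No deviation. ✓
Risky: low deductible gives 62 − 16 = 46; high deductible gives 173 − 196 = -23. No deviation. ✓
Both incentive constraints hold.

Yes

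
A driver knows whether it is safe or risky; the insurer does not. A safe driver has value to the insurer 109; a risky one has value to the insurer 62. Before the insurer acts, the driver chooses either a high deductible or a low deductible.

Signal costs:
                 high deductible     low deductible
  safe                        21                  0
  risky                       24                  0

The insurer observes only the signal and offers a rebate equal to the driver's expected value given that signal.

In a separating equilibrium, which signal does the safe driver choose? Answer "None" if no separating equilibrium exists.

Try safe → high deductible, risky → low deductible:
  Under separation the insurer infers type exactly: high deductible → safe (pays 109), low deductible → risky (pays 62).
  Safe: high deductible gives 109 − 21 = 88; low deductible gives 62 − 0 = 62. No deviation. ✓
  Risky: low deductible gives 62 − 0 = 62; high deductible gives 109 − 24 = 85. Would deviate. ✗
Try safe → low deductible, risky → high deductible:
  Under separation the insurer infers type exactly: low deductible → safe (pays 109), high deductible → risky (pays 62).
  Safe: low deductible gives 109 − 0 = 109; high deductible gives 62 − 21 = 41. No deviation. ✓
  Risky: high deductible gives 62 − 24 = 38; low deductible gives 109 − 0 = 109. Would deviate. ✗
Neither assignment is incentive-compatible.

None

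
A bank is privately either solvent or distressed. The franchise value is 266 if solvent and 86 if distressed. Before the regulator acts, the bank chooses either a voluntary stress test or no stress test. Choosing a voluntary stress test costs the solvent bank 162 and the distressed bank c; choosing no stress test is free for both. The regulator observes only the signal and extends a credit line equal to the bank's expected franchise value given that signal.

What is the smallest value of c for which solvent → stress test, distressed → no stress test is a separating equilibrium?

Under separation: stress test → solvent (pays 266); no stress test → distressed (pays 86).
Solvent: 266 − 162 = 104 ≥ 86 − 0 = 86. Holds regardless of c. ✓
Distressed: 86 − 0 ≥ 266 − c, so c ≥ 266 − 86 = 180.

180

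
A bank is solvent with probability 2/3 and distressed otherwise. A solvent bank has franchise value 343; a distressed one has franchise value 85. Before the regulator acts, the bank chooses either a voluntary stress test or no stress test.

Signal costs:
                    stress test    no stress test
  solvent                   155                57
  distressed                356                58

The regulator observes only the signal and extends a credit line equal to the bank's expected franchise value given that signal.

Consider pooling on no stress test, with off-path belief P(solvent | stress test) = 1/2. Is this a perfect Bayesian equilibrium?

On the equilibrium path (no stress test) the regulator holds the prior 2/3 and pays 2/3·343 + 1/3·85 = 257. Off-path (stress test) belief 1/2 gives 1/2·343 + 1/2·85 = 214.
Solvent: no stress test gives 257 − 57 = 200; stress test gives 214 − 155 = 59. Stays. ✓
Distressed: no stress test gives 257 − 58 = 199; stress test gives 214 − 356 = -142. Stays. ✓
Beliefs are Bayes-consistent on-path and both types best-respond.

Yes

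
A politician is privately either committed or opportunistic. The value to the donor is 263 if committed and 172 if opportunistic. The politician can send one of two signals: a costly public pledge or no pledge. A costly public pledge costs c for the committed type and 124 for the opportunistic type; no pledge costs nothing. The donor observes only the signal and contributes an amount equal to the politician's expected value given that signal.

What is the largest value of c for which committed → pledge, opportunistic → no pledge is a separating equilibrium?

Under separation: pledge → committed (pays 263); no pledge → opportunistic (pays 172).
Opportunistic: 172 − 0 = 172 ≥ 263 − 124 = 139. Holds regardless of c. ✓
Committed: 263 − c ≥ 172 − 0, so c ≤ 263 − 172 = 91.

91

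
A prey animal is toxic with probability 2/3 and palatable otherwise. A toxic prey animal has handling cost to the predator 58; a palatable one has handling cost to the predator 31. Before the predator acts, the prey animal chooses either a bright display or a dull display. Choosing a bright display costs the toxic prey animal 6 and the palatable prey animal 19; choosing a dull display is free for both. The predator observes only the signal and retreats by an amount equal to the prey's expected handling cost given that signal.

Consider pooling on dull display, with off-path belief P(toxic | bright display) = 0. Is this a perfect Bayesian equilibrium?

On the equilibrium path (dull display) the predator holds the prior 2/3 and pays 2/3·58 + 1/3·31 = 49. Off-path (bright display) belief 0 gives 0·58 + 1·31 = 31.
Toxic: dull display gives 49 − 0 = 49; bright display gives 31 − 6 = 25. Stays. ✓
Palatable: dull display gives 49 − 0 = 49; bright display gives 31 − 19 = 12. Stays. ✓
Beliefs are Bayes-consistent on-path and both types best-respond.

Yes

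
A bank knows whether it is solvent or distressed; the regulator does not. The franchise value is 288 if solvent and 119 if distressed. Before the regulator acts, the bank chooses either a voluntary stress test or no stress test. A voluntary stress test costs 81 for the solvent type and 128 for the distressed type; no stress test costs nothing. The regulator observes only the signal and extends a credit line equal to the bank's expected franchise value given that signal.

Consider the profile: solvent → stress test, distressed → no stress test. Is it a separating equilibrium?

No

If types separate, stress test earns payment 288 and no stress test earns 119.
Solvent: stress test gives 288 − 81 = 207; no stress test gives 119 − 0 = 119. No deviation. ✓
Distressed: no stress test gives 119 − 0 = 119; stress test gives 288 − 128 = 160. Would deviate. ✗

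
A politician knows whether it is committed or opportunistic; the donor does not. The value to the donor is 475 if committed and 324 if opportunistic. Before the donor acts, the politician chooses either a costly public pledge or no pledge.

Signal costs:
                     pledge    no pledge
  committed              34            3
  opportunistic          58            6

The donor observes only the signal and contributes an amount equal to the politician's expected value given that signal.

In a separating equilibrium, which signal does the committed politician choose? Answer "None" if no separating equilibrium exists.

None

Try committed → pledge, opportunistic → no pledge:
  Under separation the donor infers type exactly: pledge → committed (pays 475), no pledge → opportunistic (pays 324).
  Committed: pledge gives 475 − 34 = 441; no pledge gives 324 − 3 = 321. No deviation. ✓
  Opportunistic: no pledge gives 324 − 6 = 318; pledge gives 475 − 58 = 417. Would deviate. ✗
Try committed → no pledge, opportunistic → pledge:
  Under separation the donor infers type exactly: no pledge → committed (pays 475), pledge → opportunistic (pays 324).
  Committed: no pledge gives 475 − 3 = 472; pledge gives 324 − 34 = 290. No deviation. ✓
  Opportunistic: pledge gives 324 − 58 = 266; no pledge gives 475 − 6 = 469. Would deviate. ✗
Neither assignment is incentive-compatible.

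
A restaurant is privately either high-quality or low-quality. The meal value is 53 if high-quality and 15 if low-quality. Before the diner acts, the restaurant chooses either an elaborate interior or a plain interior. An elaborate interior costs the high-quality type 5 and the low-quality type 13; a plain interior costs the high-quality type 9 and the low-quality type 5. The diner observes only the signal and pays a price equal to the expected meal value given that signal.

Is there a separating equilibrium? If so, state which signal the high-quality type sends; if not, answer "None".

None

Try high-quality → elaborate interior, low-quality → plain interior:
  If types separate, elaborate interior earns payment 53 and plain interior earns 15.
  High-quality: elaborate interior gives 53 − 5 = 48; plain interior gives 15 − 9 = 6. No deviation. ✓
  Low-quality: plain interior gives 15 − 5 = 10; elaborate interior gives 53 − 13 = 40. Would deviate. ✗
Try high-quality → plain interior, low-quality → elaborate interior:
  If types separate, plain interior earns payment 53 and elaborate interior earns 15.
  High-quality: plain interior gives 53 − 9 = 44; elaborate interior gives 15 − 5 = 10. No deviation. ✓
  Low-quality: elaborate interior gives 15 − 13 = 2; plain interior gives 53 − 5 = 48. Would deviate. ✗
Neither assignment is incentive-compatible.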